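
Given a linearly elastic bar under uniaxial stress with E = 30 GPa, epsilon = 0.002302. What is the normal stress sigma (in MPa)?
Model: a linearly elastic bar under uniaxial stress, so sigma = E·epsilon.
Convert to SI units:
  E = 30 GPa = 3 × 10¹⁰ Pa
Substitute:
  sigma = (3 × 10¹⁰) × 0.002302
  sigma = 6.906 × 10⁷ Pa
Convert: sigma = 6.906 × 10⁷ Pa = 69.06 MPa
Final answer: sigma = 69.06 MPa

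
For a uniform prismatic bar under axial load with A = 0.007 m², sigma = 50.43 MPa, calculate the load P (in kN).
Model: a uniform prismatic bar under axial load, so sigma = P / A.
Solve for P: P = sigma·A.
Convert to SI units:
  sigma = 50.43 MPa = 5.043 × 10⁷ Pa
Substitute:
  P = (5.043 × 10⁷) × 0.007
  P = 353000 N
Convert: P = 353000 N = 353 kN
Final answer: P = 353 kN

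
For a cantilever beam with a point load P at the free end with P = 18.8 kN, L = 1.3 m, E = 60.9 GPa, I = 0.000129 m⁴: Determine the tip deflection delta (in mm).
Model: a cantilever beam with a point load P at the free end, so delta = (P·L^3) / (3·E·I).
Convert to SI units:
  P = 18.8 kN = 18800 N
  E = 60.9 GPa = 6.09 × 10¹⁰ Pa
Substitute:
  delta = (18800 × 1.3^3) / (3 × (6.09 × 10¹⁰) × 0.000129)
  delta = 0.001753 m
Convert: delta = 0.001753 m = 1.753 mm
Final answer: delta = 1.753 mm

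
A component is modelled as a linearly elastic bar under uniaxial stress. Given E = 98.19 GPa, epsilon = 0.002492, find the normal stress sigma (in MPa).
Model: a linearly elastic bar under uniaxial stress, so epsilon = sigma / E.
Solve for sigma: sigma = epsilon·E.
Convert to SI units:
  E = 98.19 GPa = 9.819 × 10¹⁰ Pa
Substitute:
  sigma = 0.002492 × (9.819 × 10¹⁰)
  sigma = 2.447 × 10⁸ Pa
Convert: sigma = 2.447 × 10⁸ Pa = 244.7 MPa
Final answer: sigma = 244.7 MPa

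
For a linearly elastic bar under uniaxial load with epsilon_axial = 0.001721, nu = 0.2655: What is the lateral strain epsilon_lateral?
Model: a linearly elastic bar under uniaxial load, so epsilon_lateral = -nu·epsilon_axial.
Substitute:
  epsilon_lateral = -(0.2655 × 0.001721)
  epsilon_lateral = -0.0004569
Final answer: epsilon_lateral = -0.0004569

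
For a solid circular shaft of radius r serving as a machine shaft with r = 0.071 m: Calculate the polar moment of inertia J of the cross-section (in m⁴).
Model: a solid circular shaft of radius r, so J = (π·r^4) / 2.
Substitute:
  J = (π × 0.071^4) / 2
  J = 3.992 × 10⁻⁵ m⁴
Final answer: J = 3.992 × 10⁻⁵ m⁴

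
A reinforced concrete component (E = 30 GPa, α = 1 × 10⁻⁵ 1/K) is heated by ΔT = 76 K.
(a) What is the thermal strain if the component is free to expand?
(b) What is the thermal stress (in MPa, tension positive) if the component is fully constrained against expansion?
(a) Free thermal strain ε_th = α·ΔT = (1 × 10⁻⁵) × 76 = 0.00076
(b) Fully constrained, the expansion is suppressed, so σ = -E·α·ΔT. Convert E = 30 GPa = 3 × 10¹⁰ Pa.
  σ = -(3 × 10¹⁰) × (1 × 10⁻⁵) × 76 = -2.28 × 10⁷ Pa = -22.8 MPa (compressive)
Final answer: (a) ε_th = 0.00076, (b) σ = -22.8 MPa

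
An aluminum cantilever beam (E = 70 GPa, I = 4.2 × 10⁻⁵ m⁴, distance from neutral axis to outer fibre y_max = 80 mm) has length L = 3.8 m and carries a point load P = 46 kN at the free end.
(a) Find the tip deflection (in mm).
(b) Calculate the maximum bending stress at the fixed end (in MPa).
(a) Tip deflection of a cantilever with an end point load: δ = P·L^3 / (3·E·I). Convert P = 46 kN = 46000 N, E = 70 GPa = 7 × 10¹⁰ Pa.
  δ = (46000 × 3.8^3) / (3 × (7 × 10¹⁰) × (4.2 × 10⁻⁵)) = 0.2862 m = 286.2 mm
(b) Maximum bending moment at the fixed end: M = P·L = 46000 × 3.8 = 174800 N·m. Convert y_max = 80 mm = 0.08 m.
  σ = M·y_max / I = (174800 × 0.08) / (4.2 × 10⁻⁵) = 3.33 × 10⁸ Pa = 333 MPa
Final answer: (a) δ = 286.2 mm, (b) σ = 333 MPa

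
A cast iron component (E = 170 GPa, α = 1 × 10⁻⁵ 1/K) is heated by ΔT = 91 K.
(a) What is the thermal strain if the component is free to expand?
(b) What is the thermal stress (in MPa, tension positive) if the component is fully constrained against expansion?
(a) Free thermal strain ε_th = α·ΔT = (1 × 10⁻⁵) × 91 = 0.00091
(b) Fully constrained, the expansion is suppressed, so σ = -E·α·ΔT. Convert E = 170 GPa = 1.7 × 10¹¹ Pa.
  σ = -(1.7 × 10¹¹) × (1 × 10⁻⁵) × 91 = -1.547 × 10⁸ Pa = -154.7 MPa (compressive)
Final answer: (a) ε_th = 0.00091, (b) σ = -154.7 MPa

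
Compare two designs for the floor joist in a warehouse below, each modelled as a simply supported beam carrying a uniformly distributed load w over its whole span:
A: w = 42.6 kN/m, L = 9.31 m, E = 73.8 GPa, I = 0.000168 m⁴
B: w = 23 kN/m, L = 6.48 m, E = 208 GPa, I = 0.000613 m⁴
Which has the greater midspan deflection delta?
Model: a simply supported beam carrying a uniformly distributed load w over its whole span, so delta = (5·w·L^4) / (384·E·I) (SI units).
  A: delta = (5 × 42600 × 9.31^4) / (384 × (7.38 × 10¹⁰) × 0.000168) = 0.3361 m = 336.1 mm
  B: delta = (5 × 23000 × 6.48^4) / (384 × (2.08 × 10¹¹) × 0.000613) = 0.004141 m = 4.141 mm
336.1 mm > 4.141 mm, so A is larger.
Final answer: A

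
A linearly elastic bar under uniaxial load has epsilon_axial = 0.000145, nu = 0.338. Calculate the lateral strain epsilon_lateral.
Model: a linearly elastic bar under uniaxial load, so epsilon_lateral = -nu·epsilon_axial.
Substitute:
  epsilon_lateral = -(0.338 × 0.000145)
  epsilon_lateral = -4.901 × 10⁻⁵
Final answer: epsilon_lateral = -4.901 × 10⁻⁵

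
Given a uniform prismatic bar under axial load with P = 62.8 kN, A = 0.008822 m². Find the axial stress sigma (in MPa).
Model: a uniform prismatic bar under axial load, so sigma = P / A.
Convert to SI units:
  P = 62.8 kN = 62800 N
Substitute:
  sigma = 62800 / 0.008822
  sigma = 7.119 × 10⁶ Pa
Convert: sigma = 7.119 × 10⁶ Pa = 7.119 MPa
Final answer: sigma = 7.119 MPa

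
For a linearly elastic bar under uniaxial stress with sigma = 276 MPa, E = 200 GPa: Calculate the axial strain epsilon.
Model: a linearly elastic bar under uniaxial stress, so epsilon = sigma / E.
Convert to SI units:
  sigma = 276 MPa = 2.76 × 10⁸ Pa
  E = 200 GPa = 2 × 10¹¹ Pa
Substitute:
  epsilon = (2.76 × 10⁸) / (2 × 10¹¹)
  epsilon = 0.00138
Final answer: epsilon = 0.00138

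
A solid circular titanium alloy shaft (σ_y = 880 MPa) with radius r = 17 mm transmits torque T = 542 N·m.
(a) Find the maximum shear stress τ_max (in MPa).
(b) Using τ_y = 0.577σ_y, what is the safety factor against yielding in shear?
(a) For a solid circular shaft, τ_max = T·r/J with J = π·r^4/2, i.e. τ_max = 2·T / (π·r^3). Convert r = 17 mm = 0.017 m.
  τ_max = (2 × 542) / (π × 0.017^3) = 7.023 × 10⁷ Pa = 70.23 MPa
(b) τ_y = 0.577 × 880 = 507.76 MPa
  SF = τ_y/τ_max = 507.76 / 70.23 = 7.23
Final answer: (a) τ_max = 70.23 MPa, (b) SF = 7.23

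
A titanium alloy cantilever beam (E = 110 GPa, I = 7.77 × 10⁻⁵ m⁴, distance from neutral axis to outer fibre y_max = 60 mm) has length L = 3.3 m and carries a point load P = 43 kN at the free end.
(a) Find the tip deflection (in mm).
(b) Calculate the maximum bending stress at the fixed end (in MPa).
(a) Tip deflection of a cantilever with an end point load: δ = P·L^3 / (3·E·I). Convert P = 43 kN = 43000 N, E = 110 GPa = 1.1 × 10¹¹ Pa.
  δ = (43000 × 3.3^3) / (3 × (1.1 × 10¹¹) × (7.77 × 10⁻⁵)) = 0.06027 m = 60.27 mm
(b) Maximum bending moment at the fixed end: M = P·L = 43000 × 3.3 = 141900 N·m. Convert y_max = 60 mm = 0.06 m.
  σ = M·y_max / I = (141900 × 0.06) / (7.77 × 10⁻⁵) = 1.096 × 10⁸ Pa = 109.6 MPa
Final answer: (a) δ = 60.27 mm, (b) σ = 109.6 MPa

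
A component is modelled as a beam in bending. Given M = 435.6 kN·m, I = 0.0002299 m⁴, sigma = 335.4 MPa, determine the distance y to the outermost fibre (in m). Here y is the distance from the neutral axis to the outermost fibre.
Model: a beam in bending, so sigma = (M·y) / I.
Solve for y: y = (sigma·I) / M.
Convert to SI units:
  M = 435.6 kN·m = 435600 N·m
  sigma = 335.4 MPa = 3.354 × 10⁸ Pa
Substitute:
  y = ((3.354 × 10⁸) × 0.0002299) / 435600
  y = 0.177 m
Final answer: y = 0.177 m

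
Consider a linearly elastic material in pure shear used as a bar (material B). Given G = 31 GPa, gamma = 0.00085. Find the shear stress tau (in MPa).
Model: a linearly elastic material in pure shear, so tau = G·gamma.
Convert to SI units:
  G = 31 GPa = 3.1 × 10¹⁰ Pa
Substitute:
  tau = (3.1 × 10¹⁰) × 0.00085
  tau = 2.635 × 10⁷ Pa
Convert: tau = 2.635 × 10⁷ Pa = 26.35 MPa
Final answer: tau = 26.35 MPa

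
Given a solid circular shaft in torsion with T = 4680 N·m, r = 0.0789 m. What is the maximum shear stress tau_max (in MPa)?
Model: a solid circular shaft in torsion, so tau_max = (2·T) / (π·r^3).
Substitute:
  tau_max = (2 × 4680) / (π × 0.0789^3)
  tau_max = 6.066 × 10⁶ Pa
Convert: tau_max = 6.066 × 10⁶ Pa = 6.066 MPa
Final answer: tau_max = 6.066 MPa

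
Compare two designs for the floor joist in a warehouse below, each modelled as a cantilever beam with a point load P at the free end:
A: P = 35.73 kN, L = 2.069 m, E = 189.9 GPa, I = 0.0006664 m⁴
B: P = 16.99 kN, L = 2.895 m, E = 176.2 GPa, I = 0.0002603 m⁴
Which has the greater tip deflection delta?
Model: a cantilever beam with a point load P at the free end, so delta = (P·L^3) / (3·E·I) (SI units).
  A: delta = (35730 × 2.069^3) / (3 × (1.899 × 10¹¹) × 0.0006664) = 0.0008336 m = 0.8336 mm
  B: delta = (16990 × 2.895^3) / (3 × (1.762 × 10¹¹) × 0.0002603) = 0.002996 m = 2.996 mm
2.996 mm > 0.8336 mm, so B is larger.
Final answer: B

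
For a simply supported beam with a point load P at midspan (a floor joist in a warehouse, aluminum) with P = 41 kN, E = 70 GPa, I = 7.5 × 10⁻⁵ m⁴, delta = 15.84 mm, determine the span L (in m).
Model: a simply supported beam with a point load P at midspan, so delta = (P·L^3) / (48·E·I).
Solve for L: L = ((48·delta·E·I) / P)^(1/3).
Convert to SI units:
  P = 41 kN = 41000 N
  E = 70 GPa = 7 × 10¹⁰ Pa
  delta = 15.84 mm = 0.01584 m
Substitute:
  L = ((48 × 0.01584 × (7 × 10¹⁰) × (7.5 × 10⁻⁵)) / 41000)^(1/3)
  L = 4.6 m
Final answer: L = 4.6 m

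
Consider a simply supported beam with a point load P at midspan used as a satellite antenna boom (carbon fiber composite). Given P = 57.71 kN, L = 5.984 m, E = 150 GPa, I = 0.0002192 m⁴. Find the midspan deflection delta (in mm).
Model: a simply supported beam with a point load P at midspan, so delta = (P·L^3) / (48·E·I).
Convert to SI units:
  P = 57.71 kN = 57710 N
  E = 150 GPa = 1.5 × 10¹¹ Pa
Substitute:
  delta = (57710 × 5.984^3) / (48 × (1.5 × 10¹¹) × 0.0002192)
  delta = 0.007835 m
Convert: delta = 0.007835 m = 7.835 mm
Final answer: delta = 7.835 mm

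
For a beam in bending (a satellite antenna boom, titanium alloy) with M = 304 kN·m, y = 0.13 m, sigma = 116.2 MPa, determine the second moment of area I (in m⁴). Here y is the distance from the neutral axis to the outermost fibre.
Model: a beam in bending, so sigma = (M·y) / I.
Solve for I: I = (M·y) / sigma.
Convert to SI units:
  M = 304 kN·m = 304000 N·m
  sigma = 116.2 MPa = 1.162 × 10⁸ Pa
Substitute:
  I = (304000 × 0.13) / (1.162 × 10⁸)
  I = 0.0003401 m⁴
Final answer: I = 0.0003401 m⁴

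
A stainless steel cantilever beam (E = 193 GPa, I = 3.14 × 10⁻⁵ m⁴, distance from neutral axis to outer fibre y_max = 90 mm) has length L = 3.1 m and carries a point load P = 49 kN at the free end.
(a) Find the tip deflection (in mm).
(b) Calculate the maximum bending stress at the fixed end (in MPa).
(a) Tip deflection of a cantilever with an end point load: δ = P·L^3 / (3·E·I). Convert P = 49 kN = 49000 N, E = 193 GPa = 1.93 × 10¹¹ Pa.
  δ = (49000 × 3.1^3) / (3 × (1.93 × 10¹¹) × (3.14 × 10⁻⁵)) = 0.08029 m = 80.29 mm
(b) Maximum bending moment at the fixed end: M = P·L = 49000 × 3.1 = 151900 N·m. Convert y_max = 90 mm = 0.09 m.
  σ = M·y_max / I = (151900 × 0.09) / (3.14 × 10⁻⁵) = 4.354 × 10⁸ Pa = 435.4 MPa
Final answer: (a) δ = 80.29 mm, (b) σ = 435.4 MPa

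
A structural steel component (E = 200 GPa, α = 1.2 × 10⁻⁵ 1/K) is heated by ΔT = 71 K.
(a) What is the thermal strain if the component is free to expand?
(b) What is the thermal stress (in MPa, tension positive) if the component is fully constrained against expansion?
(a) Free thermal strain ε_th = α·ΔT = (1.2 × 10⁻⁵) × 71 = 0.000852
(b) Fully constrained, the expansion is suppressed, so σ = -E·α·ΔT. Convert E = 200 GPa = 2 × 10¹¹ Pa.
  σ = -(2 × 10¹¹) × (1.2 × 10⁻⁵) × 71 = -1.704 × 10⁸ Pa = -170.4 MPa (compressive)
Final answer: (a) ε_th = 0.000852, (b) σ = -170.4 MPa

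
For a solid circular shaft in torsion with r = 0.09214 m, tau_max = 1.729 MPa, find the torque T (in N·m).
Model: a solid circular shaft in torsion, so tau_max = (2·T) / (π·r^3).
Solve for T: T = (π·tau_max·r^3) / 2.
Convert to SI units:
  tau_max = 1.729 MPa = 1.729 × 10⁶ Pa
Substitute:
  T = (π × (1.729 × 10⁶) × 0.09214^3) / 2
  T = 2125 N·m
Final answer: T = 2125 N·m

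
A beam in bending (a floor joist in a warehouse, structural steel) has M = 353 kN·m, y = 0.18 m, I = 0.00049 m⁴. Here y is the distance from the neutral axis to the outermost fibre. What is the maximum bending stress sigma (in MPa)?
Model: a beam in bending, so sigma = (M·y) / I.
Convert to SI units:
  M = 353 kN·m = 353000 N·m
Substitute:
  sigma = (353000 × 0.18) / 0.00049
  sigma = 1.297 × 10⁸ Pa
Convert: sigma = 1.297 × 10⁸ Pa = 129.7 MPa
Final answer: sigma = 129.7 MPa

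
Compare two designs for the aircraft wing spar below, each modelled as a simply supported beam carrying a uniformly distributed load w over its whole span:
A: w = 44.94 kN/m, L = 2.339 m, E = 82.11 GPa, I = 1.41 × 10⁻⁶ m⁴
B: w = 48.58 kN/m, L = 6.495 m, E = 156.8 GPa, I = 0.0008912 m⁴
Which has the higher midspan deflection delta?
Model: a simply supported beam carrying a uniformly distributed load w over its whole span, so delta = (5·w·L^4) / (384·E·I) (SI units).
  A: delta = (5 × 44940 × 2.339^4) / (384 × (8.211 × 10¹⁰) × (1.41 × 10⁻⁶)) = 0.1513 m = 151.3 mm
  B: delta = (5 × 48580 × 6.495^4) / (384 × (1.568 × 10¹¹) × 0.0008912) = 0.008055 m = 8.055 mm
151.3 mm > 8.055 mm, so A is larger.
Final answer: A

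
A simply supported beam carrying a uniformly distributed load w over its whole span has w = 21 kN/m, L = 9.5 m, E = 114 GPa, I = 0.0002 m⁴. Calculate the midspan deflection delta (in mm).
Model: a simply supported beam carrying a uniformly distributed load w over its whole span, so delta = (5·w·L^4) / (384·E·I).
Convert to SI units:
  w = 21 kN/m = 21000 N/m
  E = 114 GPa = 1.14 × 10¹¹ Pa
Substitute:
  delta = (5 × 21000 × 9.5^4) / (384 × (1.14 × 10¹¹) × 0.0002)
  delta = 0.09768 m
Convert: delta = 0.09768 m = 97.68 mm
Final answer: delta = 97.68 mm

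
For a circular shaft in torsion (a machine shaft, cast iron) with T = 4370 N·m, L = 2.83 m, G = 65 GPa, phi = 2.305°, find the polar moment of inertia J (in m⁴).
Model: a circular shaft in torsion, so phi = (T·L) / (G·J).
Solve for J: J = (T·L) / (phi·G).
Convert to SI units:
  G = 65 GPa = 6.5 × 10¹⁰ Pa
  phi = 2.305° = 0.04023 rad
Substitute:
  J = (4370 × 2.83) / (0.04023 × (6.5 × 10¹⁰))
  J = 4.729 × 10⁻⁶ m⁴
Final answer: J = 4.729 × 10⁻⁶ m⁴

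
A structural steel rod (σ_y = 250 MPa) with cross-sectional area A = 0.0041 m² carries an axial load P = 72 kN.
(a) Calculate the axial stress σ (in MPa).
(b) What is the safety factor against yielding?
(a) Axial stress σ = P/A. Convert P = 72 kN = 72000 N.
  σ = 72000 / 0.0041 = 1.756 × 10⁷ Pa = 17.56 MPa
(b) Safety factor SF = σ_y/σ = 250 / 17.56 = 14.24
Final answer: (a) σ = 17.56 MPa, (b) SF = 14.24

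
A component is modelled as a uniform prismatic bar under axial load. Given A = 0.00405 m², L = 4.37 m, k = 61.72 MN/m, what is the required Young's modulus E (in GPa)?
Model: a uniform prismatic bar under axial load, so k = (A·E) / L.
Solve for E: E = (k·L) / A.
Convert to SI units:
  k = 61.72 MN/m = 6.172 × 10⁷ N/m
Substitute:
  E = ((6.172 × 10⁷) × 4.37) / 0.00405
  E = 6.66 × 10¹⁰ Pa
Convert: E = 6.66 × 10¹⁰ Pa = 66.6 GPa
Final answer: E = 66.6 GPa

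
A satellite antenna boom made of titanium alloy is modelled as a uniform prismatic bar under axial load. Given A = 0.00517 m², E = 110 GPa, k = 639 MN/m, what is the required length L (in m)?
Model: a uniform prismatic bar under axial load, so k = (A·E) / L.
Solve for L: L = (A·E) / k.
Convert to SI units:
  E = 110 GPa = 1.1 × 10¹¹ Pa
  k = 639 MN/m = 6.39 × 10⁸ N/m
Substitute:
  L = (0.00517 × (1.1 × 10¹¹)) / (6.39 × 10⁸)
  L = 0.89 m
Final answer: L = 0.89 m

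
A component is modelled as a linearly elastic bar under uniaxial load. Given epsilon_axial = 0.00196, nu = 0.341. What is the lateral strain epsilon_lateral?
Model: a linearly elastic bar under uniaxial load, so epsilon_lateral = -nu·epsilon_axial.
Substitute:
  epsilon_lateral = -(0.341 × 0.00196)
  epsilon_lateral = -0.0006684
Final answer: epsilon_lateral = -0.0006684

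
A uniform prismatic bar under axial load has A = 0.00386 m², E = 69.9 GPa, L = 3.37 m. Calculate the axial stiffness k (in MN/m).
Model: a uniform prismatic bar under axial load, so k = (A·E) / L.
Convert to SI units:
  E = 69.9 GPa = 6.99 × 10¹⁰ Pa
Substitute:
  k = (0.00386 × (6.99 × 10¹⁰)) / 3.37
  k = 8.006 × 10⁷ N/m
Convert: k = 8.006 × 10⁷ N/m = 80.06 MN/m
Final answer: k = 80.06 MN/m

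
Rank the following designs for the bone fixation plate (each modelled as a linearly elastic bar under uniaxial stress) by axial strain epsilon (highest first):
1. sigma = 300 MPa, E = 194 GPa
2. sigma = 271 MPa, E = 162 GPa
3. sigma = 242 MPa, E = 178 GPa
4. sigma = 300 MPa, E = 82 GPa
Model: a linearly elastic bar under uniaxial stress, so epsilon = sigma / E (SI units).
  Case 1: epsilon = (3 × 10⁸) / (1.94 × 10¹¹) = 0.001546
  Case 2: epsilon = (2.71 × 10⁸) / (1.62 × 10¹¹) = 0.001673
  Case 3: epsilon = (2.42 × 10⁸) / (1.78 × 10¹¹) = 0.00136
  Case 4: epsilon = (3 × 10⁸) / (8.2 × 10¹⁰) = 0.003659
Ordering: 0.003659 (case 4) > 0.001673 (case 2) > 0.001546 (case 1) > 0.00136 (case 3)
Final answer: 4, 2, 1, 3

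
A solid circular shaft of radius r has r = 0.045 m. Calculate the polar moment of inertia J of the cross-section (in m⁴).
Model: a solid circular shaft of radius r, so J = (π·r^4) / 2.
Substitute:
  J = (π × 0.045^4) / 2
  J = 6.441 × 10⁻⁶ m⁴
Final answer: J = 6.441 × 10⁻⁶ m⁴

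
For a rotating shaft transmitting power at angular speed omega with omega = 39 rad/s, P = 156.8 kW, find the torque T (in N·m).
Model: a rotating shaft transmitting power at angular speed omega, so P = T·omega.
Solve for T: T = P / omega.
Convert to SI units:
  P = 156.8 kW = 156800 W
Substitute:
  T = 156800 / 39
  T = 4021 N·m
Final answer: T = 4021 N·m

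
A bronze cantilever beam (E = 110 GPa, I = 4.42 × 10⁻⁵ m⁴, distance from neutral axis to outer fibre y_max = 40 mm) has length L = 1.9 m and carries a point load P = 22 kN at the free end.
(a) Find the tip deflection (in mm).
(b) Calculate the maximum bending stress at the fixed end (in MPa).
(a) Tip deflection of a cantilever with an end point load: δ = P·L^3 / (3·E·I). Convert P = 22 kN = 22000 N, E = 110 GPa = 1.1 × 10¹¹ Pa.
  δ = (22000 × 1.9^3) / (3 × (1.1 × 10¹¹) × (4.42 × 10⁻⁵)) = 0.01035 m = 10.35 mm
(b) Maximum bending moment at the fixed end: M = P·L = 22000 × 1.9 = 41800 N·m. Convert y_max = 40 mm = 0.04 m.
  σ = M·y_max / I = (41800 × 0.04) / (4.42 × 10⁻⁵) = 3.783 × 10⁷ Pa = 37.83 MPa
Final answer: (a) δ = 10.35 mm, (b) σ = 37.83 MPa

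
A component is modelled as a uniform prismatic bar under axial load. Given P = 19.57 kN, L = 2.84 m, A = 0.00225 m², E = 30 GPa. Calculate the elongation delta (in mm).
Model: a uniform prismatic bar under axial load, so delta = (P·L) / (A·E).
Convert to SI units:
  P = 19.57 kN = 19570 N
  E = 30 GPa = 3 × 10¹⁰ Pa
Substitute:
  delta = (19570 × 2.84) / (0.00225 × (3 × 10¹⁰))
  delta = 0.0008234 m
Convert: delta = 0.0008234 m = 0.8234 mm
Final answer: delta = 0.8234 mm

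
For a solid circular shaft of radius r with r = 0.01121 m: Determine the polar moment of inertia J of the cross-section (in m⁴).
Model: a solid circular shaft of radius r, so J = (π·r^4) / 2.
Substitute:
  J = (π × 0.01121^4) / 2
  J = 2.481 × 10⁻⁸ m⁴
Final answer: J = 2.481 × 10⁻⁸ m⁴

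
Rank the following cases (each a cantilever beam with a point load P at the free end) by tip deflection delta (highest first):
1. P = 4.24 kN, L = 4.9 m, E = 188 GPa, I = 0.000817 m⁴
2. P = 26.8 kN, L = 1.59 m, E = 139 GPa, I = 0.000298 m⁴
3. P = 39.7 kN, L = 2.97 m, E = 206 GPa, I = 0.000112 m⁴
Model: a cantilever beam with a point load P at the free end, so delta = (P·L^3) / (3·E·I) (SI units).
  Case 1: delta = (4240 × 4.9^3) / (3 × (1.88 × 10¹¹) × 0.000817) = 0.001083 m = 1.083 mm
  Case 2: delta = (26800 × 1.59^3) / (3 × (1.39 × 10¹¹) × 0.000298) = 0.0008669 m = 0.8669 mm
  Case 3: delta = (39700 × 2.97^3) / (3 × (2.06 × 10¹¹) × 0.000112) = 0.01503 m = 15.03 mm
Ordering: 15.03 mm (case 3) > 1.083 mm (case 1) > 0.8669 mm (case 2)
Final answer: 3, 1, 2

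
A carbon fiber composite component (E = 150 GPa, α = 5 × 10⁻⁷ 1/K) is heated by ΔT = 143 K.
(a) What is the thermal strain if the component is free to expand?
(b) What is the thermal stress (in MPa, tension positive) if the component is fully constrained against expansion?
(a) Free thermal strain ε_th = α·ΔT = (5 × 10⁻⁷) × 143 = 7.15 × 10⁻⁵
(b) Fully constrained, the expansion is suppressed, so σ = -E·α·ΔT. Convert E = 150 GPa = 1.5 × 10¹¹ Pa.
  σ = -(1.5 × 10¹¹) × (5 × 10⁻⁷) × 143 = -1.072 × 10⁷ Pa = -10.72 MPa (compressive)
Final answer: (a) ε_th = 7.15 × 10⁻⁵, (b) σ = -10.72 MPa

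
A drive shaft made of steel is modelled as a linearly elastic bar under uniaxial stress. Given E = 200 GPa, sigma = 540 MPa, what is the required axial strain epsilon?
Model: a linearly elastic bar under uniaxial stress, so sigma = E·epsilon.
Solve for epsilon: epsilon = sigma / E.
Convert to SI units:
  E = 200 GPa = 2 × 10¹¹ Pa
  sigma = 540 MPa = 5.4 × 10⁸ Pa
Substitute:
  epsilon = (5.4 × 10⁸) / (2 × 10¹¹)
  epsilon = 0.0027
Final answer: epsilon = 0.0027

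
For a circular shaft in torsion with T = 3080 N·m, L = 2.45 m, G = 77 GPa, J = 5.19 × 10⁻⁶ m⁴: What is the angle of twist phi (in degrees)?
Model: a circular shaft in torsion, so phi = (T·L) / (G·J).
Convert to SI units:
  G = 77 GPa = 7.7 × 10¹⁰ Pa
Substitute:
  phi = (3080 × 2.45) / ((7.7 × 10¹⁰) × (5.19 × 10⁻⁶))
  phi = 0.01888 rad
Convert to degrees: phi = 0.01888 × 180/π = 1.082°
Final answer: phi = 1.082°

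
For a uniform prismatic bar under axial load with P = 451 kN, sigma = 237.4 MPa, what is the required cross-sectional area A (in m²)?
Model: a uniform prismatic bar under axial load, so sigma = P / A.
Solve for A: A = P / sigma.
Convert to SI units:
  P = 451 kN = 451000 N
  sigma = 237.4 MPa = 2.374 × 10⁸ Pa
Substitute:
  A = 451000 / (2.374 × 10⁸)
  A = 0.0019 m²
Final answer: A = 0.0019 m²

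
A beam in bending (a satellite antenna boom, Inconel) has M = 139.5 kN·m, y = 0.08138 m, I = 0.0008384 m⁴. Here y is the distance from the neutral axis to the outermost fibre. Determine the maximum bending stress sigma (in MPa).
Model: a beam in bending, so sigma = (M·y) / I.
Convert to SI units:
  M = 139.5 kN·m = 139500 N·m
Substitute:
  sigma = (139500 × 0.08138) / 0.0008384
  sigma = 1.354 × 10⁷ Pa
Convert: sigma = 1.354 × 10⁷ Pa = 13.54 MPa
Final answer: sigma = 13.54 MPa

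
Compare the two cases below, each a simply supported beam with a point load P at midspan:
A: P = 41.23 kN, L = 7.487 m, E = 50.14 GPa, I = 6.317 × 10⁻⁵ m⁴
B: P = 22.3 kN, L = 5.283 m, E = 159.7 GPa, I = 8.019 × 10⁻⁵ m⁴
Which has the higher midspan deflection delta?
Model: a simply supported beam with a point load P at midspan, so delta = (P·L^3) / (48·E·I) (SI units).
  A: delta = (41230 × 7.487^3) / (48 × (5.014 × 10¹⁰) × (6.317 × 10⁻⁵)) = 0.1138 m = 113.8 mm
  B: delta = (22300 × 5.283^3) / (48 × (1.597 × 10¹¹) × (8.019 × 10⁻⁵)) = 0.005349 m = 5.349 mm
113.8 mm > 5.349 mm, so A is larger.
Final answer: A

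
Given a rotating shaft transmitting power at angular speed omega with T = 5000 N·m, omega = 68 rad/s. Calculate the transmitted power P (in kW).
Model: a rotating shaft transmitting power at angular speed omega, so P = T·omega.
Substitute:
  P = 5000 × 68
  P = 340000 W
Convert: P = 340000 W = 340 kW
Final answer: P = 340 kW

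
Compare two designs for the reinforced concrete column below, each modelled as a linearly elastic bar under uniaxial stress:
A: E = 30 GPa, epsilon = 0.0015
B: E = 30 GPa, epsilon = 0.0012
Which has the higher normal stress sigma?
Model: a linearly elastic bar under uniaxial stress, so sigma = E·epsilon (SI units).
  A: sigma = (3 × 10¹⁰) × 0.0015 = 4.5 × 10⁷ Pa = 45 MPa
  B: sigma = (3 × 10¹⁰) × 0.0012 = 3.6 × 10⁷ Pa = 36 MPa
45 MPa > 36 MPa, so A is larger.
Final answer: A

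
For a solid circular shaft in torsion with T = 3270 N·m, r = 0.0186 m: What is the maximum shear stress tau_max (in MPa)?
Model: a solid circular shaft in torsion, so tau_max = (2·T) / (π·r^3).
Substitute:
  tau_max = (2 × 3270) / (π × 0.0186^3)
  tau_max = 3.235 × 10⁸ Pa
Convert: tau_max = 3.235 × 10⁸ Pa = 323.5 MPa
Final answer: tau_max = 323.5 MPa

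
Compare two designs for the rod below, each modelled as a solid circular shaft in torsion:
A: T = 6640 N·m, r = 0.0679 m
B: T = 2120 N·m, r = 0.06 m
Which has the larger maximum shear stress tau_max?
Model: a solid circular shaft in torsion, so tau_max = (2·T) / (π·r^3) (SI units).
  A: tau_max = (2 × 6640) / (π × 0.0679^3) = 1.35 × 10⁷ Pa = 13.5 MPa
  B: tau_max = (2 × 2120) / (π × 0.06^3) = 6.248 × 10⁶ Pa = 6.248 MPa
13.5 MPa > 6.248 MPa, so A is larger.
Final answer: A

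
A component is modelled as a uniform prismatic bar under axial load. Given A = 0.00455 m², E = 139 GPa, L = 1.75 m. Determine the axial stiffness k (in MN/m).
Model: a uniform prismatic bar under axial load, so k = (A·E) / L.
Convert to SI units:
  E = 139 GPa = 1.39 × 10¹¹ Pa
Substitute:
  k = (0.00455 × (1.39 × 10¹¹)) / 1.75
  k = 3.614 × 10⁸ N/m
Convert: k = 3.614 × 10⁸ N/m = 361.4 MN/m
Final answer: k = 361.4 MN/m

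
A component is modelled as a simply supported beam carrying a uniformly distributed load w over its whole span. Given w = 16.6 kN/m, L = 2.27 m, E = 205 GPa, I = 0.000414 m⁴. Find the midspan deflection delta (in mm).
Model: a simply supported beam carrying a uniformly distributed load w over its whole span, so delta = (5·w·L^4) / (384·E·I).
Convert to SI units:
  w = 16.6 kN/m = 16600 N/m
  E = 205 GPa = 2.05 × 10¹¹ Pa
Substitute:
  delta = (5 × 16600 × 2.27^4) / (384 × (2.05 × 10¹¹) × 0.000414)
  delta = 6.762 × 10⁻⁵ m
Convert: delta = 6.762 × 10⁻⁵ m = 0.06762 mm
Final answer: delta = 0.06762 mm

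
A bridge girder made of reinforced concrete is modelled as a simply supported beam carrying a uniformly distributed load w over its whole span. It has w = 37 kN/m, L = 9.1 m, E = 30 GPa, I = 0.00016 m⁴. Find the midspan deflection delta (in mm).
Model: a simply supported beam carrying a uniformly distributed load w over its whole span, so delta = (5·w·L^4) / (384·E·I).
Convert to SI units:
  w = 37 kN/m = 37000 N/m
  E = 30 GPa = 3 × 10¹⁰ Pa
Substitute:
  delta = (5 × 37000 × 9.1^4) / (384 × (3 × 10¹⁰) × 0.00016)
  delta = 0.6883 m
Convert: delta = 0.6883 m = 688.3 mm
Final answer: delta = 688.3 mm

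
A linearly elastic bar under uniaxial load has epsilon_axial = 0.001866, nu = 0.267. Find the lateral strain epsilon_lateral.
Model: a linearly elastic bar under uniaxial load, so epsilon_lateral = -nu·epsilon_axial.
Substitute:
  epsilon_lateral = -(0.267 × 0.001866)
  epsilon_lateral = -0.0004982
Final answer: epsilon_lateral = -0.0004982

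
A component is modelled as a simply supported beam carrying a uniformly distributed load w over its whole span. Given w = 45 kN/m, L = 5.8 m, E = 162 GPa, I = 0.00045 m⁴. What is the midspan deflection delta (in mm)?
Model: a simply supported beam carrying a uniformly distributed load w over its whole span, so delta = (5·w·L^4) / (384·E·I).
Convert to SI units:
  w = 45 kN/m = 45000 N/m
  E = 162 GPa = 1.62 × 10¹¹ Pa
Substitute:
  delta = (5 × 45000 × 5.8^4) / (384 × (1.62 × 10¹¹) × 0.00045)
  delta = 0.009096 m
Convert: delta = 0.009096 m = 9.096 mm
Final answer: delta = 9.096 mm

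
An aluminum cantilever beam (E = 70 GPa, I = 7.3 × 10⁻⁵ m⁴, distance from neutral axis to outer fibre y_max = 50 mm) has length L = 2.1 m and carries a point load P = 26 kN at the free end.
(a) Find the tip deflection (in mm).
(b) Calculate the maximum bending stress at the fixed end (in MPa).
(a) Tip deflection of a cantilever with an end point load: δ = P·L^3 / (3·E·I). Convert P = 26 kN = 26000 N, E = 70 GPa = 7 × 10¹⁰ Pa.
  δ = (26000 × 2.1^3) / (3 × (7 × 10¹⁰) × (7.3 × 10⁻⁵)) = 0.01571 m = 15.71 mm
(b) Maximum bending moment at the fixed end: M = P·L = 26000 × 2.1 = 54600 N·m. Convert y_max = 50 mm = 0.05 m.
  σ = M·y_max / I = (54600 × 0.05) / (7.3 × 10⁻⁵) = 3.74 × 10⁷ Pa = 37.4 MPa
Final answer: (a) δ = 15.71 mm, (b) σ = 37.4 MPa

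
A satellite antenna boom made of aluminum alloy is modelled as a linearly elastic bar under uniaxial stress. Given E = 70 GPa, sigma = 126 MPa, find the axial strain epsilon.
Model: a linearly elastic bar under uniaxial stress, so sigma = E·epsilon.
Solve for epsilon: epsilon = sigma / E.
Convert to SI units:
  E = 70 GPa = 7 × 10¹⁰ Pa
  sigma = 126 MPa = 1.26 × 10⁸ Pa
Substitute:
  epsilon = (1.26 × 10⁸) / (7 × 10¹⁰)
  epsilon = 0.0018
Final answer: epsilon = 0.0018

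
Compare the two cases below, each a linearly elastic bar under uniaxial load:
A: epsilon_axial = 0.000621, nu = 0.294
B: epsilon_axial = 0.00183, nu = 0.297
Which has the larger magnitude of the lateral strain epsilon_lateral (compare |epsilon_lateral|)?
Model: a linearly elastic bar under uniaxial load, so epsilon_lateral = -nu·epsilon_axial (SI units).
  A: epsilon_lateral = -(0.294 × 0.000621) = -0.0001826
  B: epsilon_lateral = -(0.297 × 0.00183) = -0.0005435
|epsilon_lateral|: A = 0.0001826, B = 0.0005435, so B is larger in magnitude.
Final answer: B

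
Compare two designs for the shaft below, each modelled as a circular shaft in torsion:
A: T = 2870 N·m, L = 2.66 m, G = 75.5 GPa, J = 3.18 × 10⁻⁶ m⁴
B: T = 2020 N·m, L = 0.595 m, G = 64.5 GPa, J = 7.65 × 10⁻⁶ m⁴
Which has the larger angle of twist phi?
Model: a circular shaft in torsion, so phi = (T·L) / (G·J) (SI units).
  A: phi = (2870 × 2.66) / ((7.55 × 10¹⁰) × (3.18 × 10⁻⁶)) = 0.0318 rad = 1.822°
  B: phi = (2020 × 0.595) / ((6.45 × 10¹⁰) × (7.65 × 10⁻⁶)) = 0.002436 rad = 0.1396°
1.822° > 0.1396°, so A is larger.
Final answer: A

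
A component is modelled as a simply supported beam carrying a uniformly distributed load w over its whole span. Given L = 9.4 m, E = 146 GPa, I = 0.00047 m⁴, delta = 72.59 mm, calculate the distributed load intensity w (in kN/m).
Model: a simply supported beam carrying a uniformly distributed load w over its whole span, so delta = (5·w·L^4) / (384·E·I).
Solve for w: w = (384·delta·E·I) / (5·L^4).
Convert to SI units:
  E = 146 GPa = 1.46 × 10¹¹ Pa
  delta = 72.59 mm = 0.07259 m
Substitute:
  w = (384 × 0.07259 × (1.46 × 10¹¹) × 0.00047) / (5 × 9.4^4)
  w = 49000 N/m
Convert: w = 49000 N/m = 49 kN/m
Final answer: w = 49 kN/m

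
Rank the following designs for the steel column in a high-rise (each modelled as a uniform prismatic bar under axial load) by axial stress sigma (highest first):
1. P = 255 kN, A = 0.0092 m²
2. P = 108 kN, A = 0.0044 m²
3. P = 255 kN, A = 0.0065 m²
Model: a uniform prismatic bar under axial load, so sigma = P / A (SI units).
  Case 1: sigma = 255000 / 0.0092 = 2.772 × 10⁷ Pa = 27.72 MPa
  Case 2: sigma = 108000 / 0.0044 = 2.455 × 10⁷ Pa = 24.55 MPa
  Case 3: sigma = 255000 / 0.0065 = 3.923 × 10⁷ Pa = 39.23 MPa
Ordering: 39.23 MPa (case 3) > 27.72 MPa (case 1) > 24.55 MPa (case 2)
Final answer: 3, 1, 2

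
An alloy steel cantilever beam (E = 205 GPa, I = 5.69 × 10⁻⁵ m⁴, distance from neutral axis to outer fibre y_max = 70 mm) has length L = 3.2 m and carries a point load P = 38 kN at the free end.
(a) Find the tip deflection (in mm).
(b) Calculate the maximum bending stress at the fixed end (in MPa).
(a) Tip deflection of a cantilever with an end point load: δ = P·L^3 / (3·E·I). Convert P = 38 kN = 38000 N, E = 205 GPa = 2.05 × 10¹¹ Pa.
  δ = (38000 × 3.2^3) / (3 × (2.05 × 10¹¹) × (5.69 × 10⁻⁵)) = 0.03558 m = 35.58 mm
(b) Maximum bending moment at the fixed end: M = P·L = 38000 × 3.2 = 121600 N·m. Convert y_max = 70 mm = 0.07 m.
  σ = M·y_max / I = (121600 × 0.07) / (5.69 × 10⁻⁵) = 1.496 × 10⁸ Pa = 149.6 MPa
Final answer: (a) δ = 35.58 mm, (b) σ = 149.6 MPa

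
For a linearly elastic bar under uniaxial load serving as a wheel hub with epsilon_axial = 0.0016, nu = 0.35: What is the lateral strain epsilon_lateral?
Model: a linearly elastic bar under uniaxial load, so epsilon_lateral = -nu·epsilon_axial.
Substitute:
  epsilon_lateral = -(0.35 × 0.0016)
  epsilon_lateral = -0.00056
Final answer: epsilon_lateral = -0.00056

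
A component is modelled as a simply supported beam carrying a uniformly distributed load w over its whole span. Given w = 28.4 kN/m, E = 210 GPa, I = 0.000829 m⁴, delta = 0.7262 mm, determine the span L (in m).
Model: a simply supported beam carrying a uniformly distributed load w over its whole span, so delta = (5·w·L^4) / (384·E·I).
Solve for L: L = ((384·delta·E·I) / (5·w))^(1/4).
Convert to SI units:
  w = 28.4 kN/m = 28400 N/m
  E = 210 GPa = 2.1 × 10¹¹ Pa
  delta = 0.7262 mm = 0.0007262 m
Substitute:
  L = ((384 × 0.0007262 × (2.1 × 10¹¹) × 0.000829) / (5 × 28400))^(1/4)
  L = 4.3 m
Final answer: L = 4.3 m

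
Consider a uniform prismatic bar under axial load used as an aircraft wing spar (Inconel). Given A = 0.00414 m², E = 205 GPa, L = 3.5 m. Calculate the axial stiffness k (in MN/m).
Model: a uniform prismatic bar under axial load, so k = (A·E) / L.
Convert to SI units:
  E = 205 GPa = 2.05 × 10¹¹ Pa
Substitute:
  k = (0.00414 × (2.05 × 10¹¹)) / 3.5
  k = 2.425 × 10⁸ N/m
Convert: k = 2.425 × 10⁸ N/m = 242.5 MN/m
Final answer: k = 242.5 MN/m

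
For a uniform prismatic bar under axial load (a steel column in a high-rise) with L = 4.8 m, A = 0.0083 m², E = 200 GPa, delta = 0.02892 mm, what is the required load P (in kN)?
Model: a uniform prismatic bar under axial load, so delta = (P·L) / (A·E).
Solve for P: P = (delta·A·E) / L.
Convert to SI units:
  E = 200 GPa = 2 × 10¹¹ Pa
  delta = 0.02892 mm = 2.892 × 10⁻⁵ m
Substitute:
  P = ((2.892 × 10⁻⁵) × 0.0083 × (2 × 10¹¹)) / 4.8
  P = 10000 N
Convert: P = 10000 N = 10 kN
Final answer: P = 10 kN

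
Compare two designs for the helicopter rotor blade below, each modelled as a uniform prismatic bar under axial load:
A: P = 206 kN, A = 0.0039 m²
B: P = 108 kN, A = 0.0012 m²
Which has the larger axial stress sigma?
Model: a uniform prismatic bar under axial load, so sigma = P / A (SI units).
  A: sigma = 206000 / 0.0039 = 5.282 × 10⁷ Pa = 52.82 MPa
  B: sigma = 108000 / 0.0012 = 9 × 10⁷ Pa = 90 MPa
90 MPa > 52.82 MPa, so B is larger.
Final answer: B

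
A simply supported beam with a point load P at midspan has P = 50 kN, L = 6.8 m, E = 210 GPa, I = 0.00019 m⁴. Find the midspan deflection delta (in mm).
Model: a simply supported beam with a point load P at midspan, so delta = (P·L^3) / (48·E·I).
Convert to SI units:
  P = 50 kN = 50000 N
  E = 210 GPa = 2.1 × 10¹¹ Pa
Substitute:
  delta = (50000 × 6.8^3) / (48 × (2.1 × 10¹¹) × 0.00019)
  delta = 0.008209 m
Convert: delta = 0.008209 m = 8.209 mm
Final answer: delta = 8.209 mm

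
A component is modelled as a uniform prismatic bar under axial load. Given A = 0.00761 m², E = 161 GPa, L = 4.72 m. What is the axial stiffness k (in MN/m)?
Model: a uniform prismatic bar under axial load, so k = (A·E) / L.
Convert to SI units:
  E = 161 GPa = 1.61 × 10¹¹ Pa
Substitute:
  k = (0.00761 × (1.61 × 10¹¹)) / 4.72
  k = 2.596 × 10⁸ N/m
Convert: k = 2.596 × 10⁸ N/m = 259.6 MN/m
Final answer: k = 259.6 MN/m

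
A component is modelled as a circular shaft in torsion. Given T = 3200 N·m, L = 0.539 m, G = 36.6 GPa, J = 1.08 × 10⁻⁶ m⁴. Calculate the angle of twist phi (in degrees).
Model: a circular shaft in torsion, so phi = (T·L) / (G·J).
Convert to SI units:
  G = 36.6 GPa = 3.66 × 10¹⁰ Pa
Substitute:
  phi = (3200 × 0.539) / ((3.66 × 10¹⁰) × (1.08 × 10⁻⁶))
  phi = 0.04363 rad
Convert to degrees: phi = 0.04363 × 180/π = 2.5°
Final answer: phi = 2.5°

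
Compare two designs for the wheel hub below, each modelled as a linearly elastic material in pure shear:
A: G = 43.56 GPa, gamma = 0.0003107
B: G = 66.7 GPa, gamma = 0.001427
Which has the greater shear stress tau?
Model: a linearly elastic material in pure shear, so tau = G·gamma (SI units).
  A: tau = (4.356 × 10¹⁰) × 0.0003107 = 1.353 × 10⁷ Pa = 13.53 MPa
  B: tau = (6.67 × 10¹⁰) × 0.001427 = 9.518 × 10⁷ Pa = 95.18 MPa
95.18 MPa > 13.53 MPa, so B is larger.
Final answer: B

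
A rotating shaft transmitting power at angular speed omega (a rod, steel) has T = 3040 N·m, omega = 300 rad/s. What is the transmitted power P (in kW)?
Model: a rotating shaft transmitting power at angular speed omega, so P = T·omega.
Substitute:
  P = 3040 × 300
  P = 912000 W
Convert: P = 912000 W = 912 kW
Final answer: P = 912 kW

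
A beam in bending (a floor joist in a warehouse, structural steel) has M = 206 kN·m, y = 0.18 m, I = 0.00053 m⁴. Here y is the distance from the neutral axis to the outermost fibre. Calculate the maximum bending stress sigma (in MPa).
Model: a beam in bending, so sigma = (M·y) / I.
Convert to SI units:
  M = 206 kN·m = 206000 N·m
Substitute:
  sigma = (206000 × 0.18) / 0.00053
  sigma = 6.996 × 10⁷ Pa
Convert: sigma = 6.996 × 10⁷ Pa = 69.96 MPa
Final answer: sigma = 69.96 MPa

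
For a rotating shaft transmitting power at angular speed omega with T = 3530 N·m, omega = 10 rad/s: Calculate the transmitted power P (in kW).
Model: a rotating shaft transmitting power at angular speed omega, so P = T·omega.
Substitute:
  P = 3530 × 10
  P = 35300 W
Convert: P = 35300 W = 35.3 kW
Final answer: P = 35.3 kW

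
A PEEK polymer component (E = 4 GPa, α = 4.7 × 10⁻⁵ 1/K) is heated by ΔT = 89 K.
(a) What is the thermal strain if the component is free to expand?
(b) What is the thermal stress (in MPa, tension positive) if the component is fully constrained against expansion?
(a) Free thermal strain ε_th = α·ΔT = (4.7 × 10⁻⁵) × 89 = 0.004183
(b) Fully constrained, the expansion is suppressed, so σ = -E·α·ΔT. Convert E = 4 GPa = 4 × 10⁹ Pa.
  σ = -(4 × 10⁹) × (4.7 × 10⁻⁵) × 89 = -1.673 × 10⁷ Pa = -16.73 MPa (compressive)
Final answer: (a) ε_th = 0.004183, (b) σ = -16.73 MPa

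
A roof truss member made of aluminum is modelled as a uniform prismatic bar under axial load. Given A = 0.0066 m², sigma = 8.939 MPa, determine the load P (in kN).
Model: a uniform prismatic bar under axial load, so sigma = P / A.
Solve for P: P = sigma·A.
Convert to SI units:
  sigma = 8.939 MPa = 8.939 × 10⁶ Pa
Substitute:
  P = (8.939 × 10⁶) × 0.0066
  P = 59000 N
Convert: P = 59000 N = 59 kN
Final answer: P = 59 kN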